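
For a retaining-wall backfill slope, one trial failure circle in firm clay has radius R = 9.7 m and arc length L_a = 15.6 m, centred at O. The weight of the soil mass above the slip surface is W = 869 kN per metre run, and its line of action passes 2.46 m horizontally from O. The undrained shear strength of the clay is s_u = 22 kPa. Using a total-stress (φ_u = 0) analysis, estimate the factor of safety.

FS = 1.56

Taking moments about the centre O, the resisting moment is provided by the undrained shear strength acting along the arc:
M_R = s_u·L_a·R = 22·15.60·9.7 = 3329.0 kN·m/m
M_D = W·d = 869·2.46 = 2137.7 kN·m/m
FS = M_R / M_D = 3329.0 / 2137.7 = 1.557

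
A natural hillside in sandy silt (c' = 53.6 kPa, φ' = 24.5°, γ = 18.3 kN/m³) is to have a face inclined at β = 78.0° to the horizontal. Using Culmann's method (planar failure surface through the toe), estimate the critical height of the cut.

Culmann's analysis gives the critical failure plane at α_cr = (β + φ')/2 = (78.0 + 24.5)/2 = 51.2°, and the critical height
H_c = (4c'/γ) · sinβ cosφ' / [1 − cos(β − φ')]
    = (4·53.6/18.3) · sin78.0°·cos24.5° / [1 − cos(53.5°)]
    = 11.716 · 0.9781·0.9100 / [1 − 0.5948]
    = 11.716 · 0.8901 / 0.4052
    = 25.74 m

H_c = 25.74 m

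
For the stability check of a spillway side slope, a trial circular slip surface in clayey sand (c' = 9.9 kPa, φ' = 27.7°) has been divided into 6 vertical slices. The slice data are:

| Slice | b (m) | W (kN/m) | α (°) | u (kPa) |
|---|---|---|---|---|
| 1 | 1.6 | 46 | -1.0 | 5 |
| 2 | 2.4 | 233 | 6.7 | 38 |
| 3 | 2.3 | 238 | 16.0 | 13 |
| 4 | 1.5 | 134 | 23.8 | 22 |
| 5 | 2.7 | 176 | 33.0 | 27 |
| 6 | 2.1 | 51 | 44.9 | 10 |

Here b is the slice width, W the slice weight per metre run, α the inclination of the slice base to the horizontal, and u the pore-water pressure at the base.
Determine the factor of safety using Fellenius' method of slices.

FS = 1.51

Ordinary method of slices: FS = Σ[c'·Δl_i + (W_i cosα_i − u_i·Δl_i)·tanφ'] / Σ W_i sinα_i, with Δl_i = b_i / cosα_i.
Slice 1: Δl = 1.6/cos(-1.0°) = 1.600 m; N'_1 = 46·cos(-1.0°) − 5·1.600 = 38.0; c'Δl = 15.84; W sinα = -0.8
Slice 2: Δl = 2.4/cos6.7° = 2.417 m; N'_2 = 233·cos6.7° − 38·2.417 = 139.6; c'Δl = 23.92; W sinα = 27.2
Slice 3: Δl = 2.3/cos16.0° = 2.393 m; N'_3 = 238·cos16.0° − 13·2.393 = 197.7; c'Δl = 23.69; W sinα = 65.6
Slice 4: Δl = 1.5/cos23.8° = 1.639 m; N'_4 = 134·cos23.8° − 22·1.639 = 86.5; c'Δl = 16.23; W sinα = 54.1
Slice 5: Δl = 2.7/cos33.0° = 3.219 m; N'_5 = 176·cos33.0° − 27·3.219 = 60.7; c'Δl = 31.87; W sinα = 95.9
Slice 6: Δl = 2.1/cos44.9° = 2.965 m; N'_6 = 51·cos44.9° − 10·2.965 = 6.5; c'Δl = 29.35; W sinα = 36.0
Σc'Δl = 140.9 kN/m; ΣN' = 528.9 kN/m; ΣW sinα = 277.9 kN/m
Resisting = 140.9 + 528.9·tan27.7° = 140.9 + 277.7 = 418.6 kN/m
FS = 418.6 / 277.9 = 1.506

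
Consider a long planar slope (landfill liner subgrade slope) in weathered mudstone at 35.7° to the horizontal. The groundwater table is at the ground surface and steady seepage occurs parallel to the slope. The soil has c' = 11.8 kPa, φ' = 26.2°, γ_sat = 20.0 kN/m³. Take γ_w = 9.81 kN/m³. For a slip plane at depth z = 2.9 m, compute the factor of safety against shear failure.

With seepage parallel to the slope and the water table at the surface, the effective normal stress on the slip plane uses the buoyant unit weight γ' = γ_sat − γ_w while the driving shear stress uses γ_sat:
FS = [c' + γ' z cos²β tanφ'] / [γ_sat z sinβ cosβ]
γ' = 20.0 − 9.81 = 10.19 kN/m³
Numerator = 11.8 + 10.19·2.9·cos²35.7°·tan26.2° = 11.8 + 10.19·2.9·0.6595·0.4921 = 21.389 kPa
Denominator = 20.0·2.9·sin35.7°·cos35.7° = 20.0·2.9·0.5835·0.8121 = 27.485 kPa
FS = 21.389 / 27.485 = 0.778

FS = 0.78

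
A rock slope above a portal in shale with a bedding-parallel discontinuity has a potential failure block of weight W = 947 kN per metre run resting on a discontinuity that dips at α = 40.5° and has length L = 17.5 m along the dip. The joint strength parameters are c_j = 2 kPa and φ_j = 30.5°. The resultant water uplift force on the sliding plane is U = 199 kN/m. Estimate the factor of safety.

Resolving the block weight along and normal to the plane and applying the Mohr–Coulomb strength on the joint:
N' = W cosα − U = 947·cos40.5° − 199 = 521.1 kN/m
Driving force T = W sinα = 947·sin40.5° = 615.0 kN/m
Resisting force R = c_j·L + N'·tanφ_j = 2·17.5 + 521.1·tan30.5° = 35.0 + 307.0 = 342.0 kN/m
FS = R / T = 342.0 / 615.0 = 0.556

FS = 0.56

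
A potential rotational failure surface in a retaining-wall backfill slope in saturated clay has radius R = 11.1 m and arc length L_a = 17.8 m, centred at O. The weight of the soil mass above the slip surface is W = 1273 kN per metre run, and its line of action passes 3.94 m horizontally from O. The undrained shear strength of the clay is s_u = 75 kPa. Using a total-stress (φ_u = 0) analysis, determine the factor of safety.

Taking moments about the centre O, the resisting moment is provided by the undrained shear strength acting along the arc:
M_R = s_u·L_a·R = 75·17.80·11.1 = 14818.5 kN·m/m
M_D = W·d = 1273·3.94 = 5015.6 kN·m/m
FS = M_R / M_D = 14818.5 / 5015.6 = 2.954

FS = 2.95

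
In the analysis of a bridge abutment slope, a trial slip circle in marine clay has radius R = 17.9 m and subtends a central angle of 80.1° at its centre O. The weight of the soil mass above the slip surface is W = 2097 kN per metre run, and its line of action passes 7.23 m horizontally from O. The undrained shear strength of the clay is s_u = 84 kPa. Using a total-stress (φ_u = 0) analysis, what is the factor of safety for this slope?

FS = 2.48

Taking moments about the centre O, the resisting moment is provided by the undrained shear strength acting along the arc:
Arc length L_a = R·θ = 17.9·(80.1°·π/180) = 17.9·1.3980 = 25.02 m
M_R = s_u·L_a·R = 84·25.02·17.9 = 37626.6 kN·m/m
M_D = W·d = 2097·7.23 = 15161.3 kN·m/m
FS = M_R / M_D = 37626.6 / 15161.3 = 2.482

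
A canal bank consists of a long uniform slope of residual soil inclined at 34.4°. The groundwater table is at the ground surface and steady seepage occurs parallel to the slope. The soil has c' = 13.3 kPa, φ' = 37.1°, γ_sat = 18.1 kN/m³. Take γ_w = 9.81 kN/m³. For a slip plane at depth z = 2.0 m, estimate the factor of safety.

With seepage parallel to the slope and the water table at the surface, the effective normal stress on the slip plane uses the buoyant unit weight γ' = γ_sat − γ_w while the driving shear stress uses γ_sat:
FS = [c' + γ' z cos²β tanφ'] / [γ_sat z sinβ cosβ]
γ' = 18.1 − 9.81 = 8.29 kN/m³
Numerator = 13.3 + 8.29·2.0·cos²34.4°·tan37.1° = 13.3 + 8.29·2.0·0.6808·0.7563 = 21.837 kPa
Denominator = 18.1·2.0·sin34.4°·cos34.4° = 18.1·2.0·0.5650·0.8251 = 16.875 kPa
FS = 21.837 / 16.875 = 1.294

FS = 1.29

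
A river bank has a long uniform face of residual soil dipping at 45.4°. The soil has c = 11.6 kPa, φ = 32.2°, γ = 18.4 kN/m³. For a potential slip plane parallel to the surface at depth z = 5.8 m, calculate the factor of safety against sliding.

For an infinite slope with a slip plane parallel to the surface (no pore pressure): FS = [c + γz cos²β tanφ] / [γz sinβ cosβ].
γz = 18.4·5.8 = 106.72 kN/m²
Numerator = 11.6 + 106.72·cos²45.4°·tan32.2° = 11.6 + 106.72·0.4930·0.6297 = 44.733 kPa
Denominator = 106.72·sin45.4°·cos45.4° = 106.72·0.7120·0.7022 = 53.355 kPa
FS = 44.733 / 53.355 = 0.838

FS = 0.84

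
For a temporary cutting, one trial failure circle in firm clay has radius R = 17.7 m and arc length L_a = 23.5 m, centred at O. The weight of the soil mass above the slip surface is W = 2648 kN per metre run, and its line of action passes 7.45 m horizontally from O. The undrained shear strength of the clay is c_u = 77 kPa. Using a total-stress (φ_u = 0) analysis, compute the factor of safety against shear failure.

Taking moments about the centre O, the resisting moment is provided by the undrained shear strength acting along the arc:
M_R = c_u·L_a·R = 77·23.50·17.7 = 32028.1 kN·m/m
M_D = W·d = 2648·7.45 = 19727.6 kN·m/m
FS = M_R / M_D = 32028.1 / 19727.6 = 1.624

FS = 1.62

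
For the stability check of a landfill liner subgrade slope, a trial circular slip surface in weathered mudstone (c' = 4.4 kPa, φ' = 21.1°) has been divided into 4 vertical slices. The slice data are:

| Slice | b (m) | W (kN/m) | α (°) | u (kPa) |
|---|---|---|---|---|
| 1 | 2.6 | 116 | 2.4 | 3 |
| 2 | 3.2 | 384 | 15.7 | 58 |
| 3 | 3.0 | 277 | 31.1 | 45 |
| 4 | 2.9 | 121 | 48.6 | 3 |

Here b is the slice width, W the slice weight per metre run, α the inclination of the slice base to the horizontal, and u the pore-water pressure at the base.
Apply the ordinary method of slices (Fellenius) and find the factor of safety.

Ordinary method of slices: FS = Σ[c'·Δl_i + (W_i cosα_i − u_i·Δl_i)·tanφ'] / Σ W_i sinα_i, with Δl_i = b_i / cosα_i.
Slice 1: Δl = 2.6/cos2.4° = 2.602 m; N'_1 = 116·cos2.4° − 3·2.602 = 108.1; c'Δl = 11.45; W sinα = 4.9
Slice 2: Δl = 3.2/cos15.7° = 3.324 m; N'_2 = 384·cos15.7° − 58·3.324 = 176.9; c'Δl = 14.63; W sinα = 103.9
Slice 3: Δl = 3.0/cos31.1° = 3.504 m; N'_3 = 277·cos31.1° − 45·3.504 = 79.5; c'Δl = 15.42; W sinα = 143.1
Slice 4: Δl = 2.9/cos48.6° = 4.385 m; N'_4 = 121·cos48.6° − 3·4.385 = 66.9; c'Δl = 19.29; W sinα = 90.8
Σc'Δl = 60.8 kN/m; ΣN' = 431.4 kN/m; ΣW sinα = 342.6 kN/m
Resisting = 60.8 + 431.4·tan21.1° = 60.8 + 166.4 = 227.2 kN/m
FS = 227.2 / 342.6 = 0.663

FS = 0.66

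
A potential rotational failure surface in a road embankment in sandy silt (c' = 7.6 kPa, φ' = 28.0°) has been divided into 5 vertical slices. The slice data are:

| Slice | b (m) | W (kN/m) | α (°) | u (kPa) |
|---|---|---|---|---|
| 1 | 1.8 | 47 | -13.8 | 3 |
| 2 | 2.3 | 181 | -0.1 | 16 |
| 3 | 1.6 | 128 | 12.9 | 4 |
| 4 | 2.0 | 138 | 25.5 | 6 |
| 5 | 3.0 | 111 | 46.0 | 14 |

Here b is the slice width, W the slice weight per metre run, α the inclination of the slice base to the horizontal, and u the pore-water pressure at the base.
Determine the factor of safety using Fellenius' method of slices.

Ordinary method of slices: FS = Σ[c'·Δl_i + (W_i cosα_i − u_i·Δl_i)·tanφ'] / Σ W_i sinα_i, with Δl_i = b_i / cosα_i.
Slice 1: Δl = 1.8/cos(-13.8°) = 1.854 m; N'_1 = 47·cos(-13.8°) − 3·1.854 = 40.1; c'Δl = 14.09; W sinα = -11.2
Slice 2: Δl = 2.3/cos(-0.1°) = 2.300 m; N'_2 = 181·cos(-0.1°) − 16·2.300 = 144.2; c'Δl = 17.48; W sinα = -0.3
Slice 3: Δl = 1.6/cos12.9° = 1.641 m; N'_3 = 128·cos12.9° − 4·1.641 = 118.2; c'Δl = 12.47; W sinα = 28.6
Slice 4: Δl = 2.0/cos25.5° = 2.216 m; N'_4 = 138·cos25.5° − 6·2.216 = 111.3; c'Δl = 16.84; W sinα = 59.4
Slice 5: Δl = 3.0/cos46.0° = 4.319 m; N'_5 = 111·cos46.0° − 14·4.319 = 16.6; c'Δl = 32.82; W sinα = 79.8
Σc'Δl = 93.7 kN/m; ΣN' = 430.4 kN/m; ΣW sinα = 156.3 kN/m
Resisting = 93.7 + 430.4·tan28.0° = 93.7 + 228.8 = 322.5 kN/m
FS = 322.5 / 156.3 = 2.064

FS = 2.06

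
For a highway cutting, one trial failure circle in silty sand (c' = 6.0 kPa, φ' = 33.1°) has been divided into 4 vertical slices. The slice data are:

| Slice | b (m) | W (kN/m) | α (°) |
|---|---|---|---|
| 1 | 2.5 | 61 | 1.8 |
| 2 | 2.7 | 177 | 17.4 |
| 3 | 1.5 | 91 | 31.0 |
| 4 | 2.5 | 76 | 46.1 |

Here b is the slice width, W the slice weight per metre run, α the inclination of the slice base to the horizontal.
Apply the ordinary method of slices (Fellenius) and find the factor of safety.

Ordinary method of slices: FS = Σ[c'·Δl_i + (W_i cosα_i)·tanφ'] / Σ W_i sinα_i, with Δl_i = b_i / cosα_i.
Slice 1: Δl = 2.5/cos1.8° = 2.501 m; N'_1 = 61·cos1.8° = 61.0; c'Δl = 15.01; W sinα = 1.9
Slice 2: Δl = 2.7/cos17.4° = 2.829 m; N'_2 = 177·cos17.4° = 168.9; c'Δl = 16.98; W sinα = 52.9
Slice 3: Δl = 1.5/cos31.0° = 1.750 m; N'_3 = 91·cos31.0° = 78.0; c'Δl = 10.50; W sinα = 46.9
Slice 4: Δl = 2.5/cos46.1° = 3.605 m; N'_4 = 76·cos46.1° = 52.7; c'Δl = 21.63; W sinα = 54.8
Σc'Δl = 64.1 kN/m; ΣN' = 360.6 kN/m; ΣW sinα = 156.5 kN/m
Resisting = 64.1 + 360.6·tan33.1° = 64.1 + 235.1 = 299.2 kN/m
FS = 299.2 / 156.5 = 1.912

FS = 1.91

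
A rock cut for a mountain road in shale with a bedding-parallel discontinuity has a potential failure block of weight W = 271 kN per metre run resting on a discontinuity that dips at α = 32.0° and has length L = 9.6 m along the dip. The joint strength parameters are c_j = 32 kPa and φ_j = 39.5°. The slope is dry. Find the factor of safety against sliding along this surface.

FS = 3.46

Resolving the block weight along and normal to the plane and applying the Mohr–Coulomb strength on the joint:
N' = W cosα = 271·cos32.0° = 229.8 kN/m
Driving force T = W sinα = 271·sin32.0° = 143.6 kN/m
Resisting force R = c_j·L + N'·tanφ_j = 32·9.6 + 229.8·tan39.5° = 307.2 + 189.4 = 496.6 kN/m
FS = R / T = 496.6 / 143.6 = 3.458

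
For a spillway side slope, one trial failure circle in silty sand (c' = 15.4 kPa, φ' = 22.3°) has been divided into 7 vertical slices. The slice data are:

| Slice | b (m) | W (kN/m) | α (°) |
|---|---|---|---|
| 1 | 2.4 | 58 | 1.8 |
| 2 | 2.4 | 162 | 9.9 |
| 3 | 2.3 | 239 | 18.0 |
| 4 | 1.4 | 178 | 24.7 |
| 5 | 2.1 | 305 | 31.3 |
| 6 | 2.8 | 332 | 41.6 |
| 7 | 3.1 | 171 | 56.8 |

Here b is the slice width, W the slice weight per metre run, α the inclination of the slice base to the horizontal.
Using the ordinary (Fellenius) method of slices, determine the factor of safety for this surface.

Ordinary method of slices: FS = Σ[c'·Δl_i + (W_i cosα_i)·tanφ'] / Σ W_i sinα_i, with Δl_i = b_i / cosα_i.
Slice 1: Δl = 2.4/cos1.8° = 2.401 m; N'_1 = 58·cos1.8° = 58.0; c'Δl = 36.98; W sinα = 1.8
Slice 2: Δl = 2.4/cos9.9° = 2.436 m; N'_2 = 162·cos9.9° = 159.6; c'Δl = 37.52; W sinα = 27.9
Slice 3: Δl = 2.3/cos18.0° = 2.418 m; N'_3 = 239·cos18.0° = 227.3; c'Δl = 37.24; W sinα = 73.9
Slice 4: Δl = 1.4/cos24.7° = 1.541 m; N'_4 = 178·cos24.7° = 161.7; c'Δl = 23.73; W sinα = 74.4
Slice 5: Δl = 2.1/cos31.3° = 2.458 m; N'_5 = 305·cos31.3° = 260.6; c'Δl = 37.85; W sinα = 158.5
Slice 6: Δl = 2.8/cos41.6° = 3.744 m; N'_6 = 332·cos41.6° = 248.3; c'Δl = 57.66; W sinα = 220.4
Slice 7: Δl = 3.1/cos56.8° = 5.661 m; N'_7 = 171·cos56.8° = 93.6; c'Δl = 87.19; W sinα = 143.1
Σc'Δl = 318.2 kN/m; ΣN' = 1209.1 kN/m; ΣW sinα = 699.9 kN/m
Resisting = 318.2 + 1209.1·tan22.3° = 318.2 + 495.9 = 814.1 kN/m
FS = 814.1 / 699.9 = 1.163

FS = 1.16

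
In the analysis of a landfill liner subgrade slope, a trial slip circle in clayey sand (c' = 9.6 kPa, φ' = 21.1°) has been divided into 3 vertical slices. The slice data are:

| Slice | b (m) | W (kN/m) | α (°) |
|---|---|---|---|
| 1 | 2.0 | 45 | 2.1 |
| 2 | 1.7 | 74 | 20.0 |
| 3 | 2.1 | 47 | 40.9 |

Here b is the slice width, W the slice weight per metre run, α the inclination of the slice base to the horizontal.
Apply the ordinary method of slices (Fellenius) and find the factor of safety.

FS = 2.10

Ordinary method of slices: FS = Σ[c'·Δl_i + (W_i cosα_i)·tanφ'] / Σ W_i sinα_i, with Δl_i = b_i / cosα_i.
Slice 1: Δl = 2.0/cos2.1° = 2.001 m; N'_1 = 45·cos2.1° = 45.0; c'Δl = 19.21; W sinα = 1.6
Slice 2: Δl = 1.7/cos20.0° = 1.809 m; N'_2 = 74·cos20.0° = 69.5; c'Δl = 17.37; W sinα = 25.3
Slice 3: Δl = 2.1/cos40.9° = 2.778 m; N'_3 = 47·cos40.9° = 35.5; c'Δl = 26.67; W sinα = 30.8
Σc'Δl = 63.3 kN/m; ΣN' = 150.0 kN/m; ΣW sinα = 57.7 kN/m
Resisting = 63.3 + 150.0·tan21.1° = 63.3 + 57.9 = 121.1 kN/m
FS = 121.1 / 57.7 = 2.098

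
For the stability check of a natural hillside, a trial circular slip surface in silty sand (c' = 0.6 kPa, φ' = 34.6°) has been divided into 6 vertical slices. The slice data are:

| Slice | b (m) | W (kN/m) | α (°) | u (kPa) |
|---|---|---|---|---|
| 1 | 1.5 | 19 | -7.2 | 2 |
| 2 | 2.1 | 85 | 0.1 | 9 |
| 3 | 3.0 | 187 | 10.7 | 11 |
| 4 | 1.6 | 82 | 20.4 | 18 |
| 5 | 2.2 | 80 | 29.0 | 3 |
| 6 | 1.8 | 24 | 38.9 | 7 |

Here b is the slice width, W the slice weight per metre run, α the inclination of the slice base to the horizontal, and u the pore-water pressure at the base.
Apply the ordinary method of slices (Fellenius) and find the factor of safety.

FS = 2.13

Ordinary method of slices: FS = Σ[c'·Δl_i + (W_i cosα_i − u_i·Δl_i)·tanφ'] / Σ W_i sinα_i, with Δl_i = b_i / cosα_i.
Slice 1: Δl = 1.5/cos(-7.2°) = 1.512 m; N'_1 = 19·cos(-7.2°) − 2·1.512 = 15.8; c'Δl = 0.91; W sinα = -2.4
Slice 2: Δl = 2.1/cos0.1° = 2.100 m; N'_2 = 85·cos0.1° − 9·2.100 = 66.1; c'Δl = 1.26; W sinα = 0.1
Slice 3: Δl = 3.0/cos10.7° = 3.053 m; N'_3 = 187·cos10.7° − 11·3.053 = 150.2; c'Δl = 1.83; W sinα = 34.7
Slice 4: Δl = 1.6/cos20.4° = 1.707 m; N'_4 = 82·cos20.4° − 18·1.707 = 46.1; c'Δl = 1.02; W sinα = 28.6
Slice 5: Δl = 2.2/cos29.0° = 2.515 m; N'_5 = 80·cos29.0° − 3·2.515 = 62.4; c'Δl = 1.51; W sinα = 38.8
Slice 6: Δl = 1.8/cos38.9° = 2.313 m; N'_6 = 24·cos38.9° − 7·2.313 = 2.5; c'Δl = 1.39; W sinα = 15.1
Σc'Δl = 7.9 kN/m; ΣN' = 343.1 kN/m; ΣW sinα = 114.9 kN/m
Resisting = 7.9 + 343.1·tan34.6° = 7.9 + 236.7 = 244.6 kN/m
FS = 244.6 / 114.9 = 2.129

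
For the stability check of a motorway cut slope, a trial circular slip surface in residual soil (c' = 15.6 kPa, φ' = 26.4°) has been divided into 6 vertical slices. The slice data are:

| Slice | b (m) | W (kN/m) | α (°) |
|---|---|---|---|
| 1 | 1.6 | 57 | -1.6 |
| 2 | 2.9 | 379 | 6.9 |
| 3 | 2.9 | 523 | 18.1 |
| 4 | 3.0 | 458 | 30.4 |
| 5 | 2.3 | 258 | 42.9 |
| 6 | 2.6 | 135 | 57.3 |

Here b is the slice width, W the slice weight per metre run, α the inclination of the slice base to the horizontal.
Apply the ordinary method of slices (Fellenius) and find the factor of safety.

Ordinary method of slices: FS = Σ[c'·Δl_i + (W_i cosα_i)·tanφ'] / Σ W_i sinα_i, with Δl_i = b_i / cosα_i.
Slice 1: Δl = 1.6/cos(-1.6°) = 1.601 m; N'_1 = 57·cos(-1.6°) = 57.0; c'Δl = 24.97; W sinα = -1.6
Slice 2: Δl = 2.9/cos6.9° = 2.921 m; N'_2 = 379·cos6.9° = 376.3; c'Δl = 45.57; W sinα = 45.5
Slice 3: Δl = 2.9/cos18.1° = 3.051 m; N'_3 = 523·cos18.1° = 497.1; c'Δl = 47.60; W sinα = 162.5
Slice 4: Δl = 3.0/cos30.4° = 3.478 m; N'_4 = 458·cos30.4° = 395.0; c'Δl = 54.26; W sinα = 231.8
Slice 5: Δl = 2.3/cos42.9° = 3.140 m; N'_5 = 258·cos42.9° = 189.0; c'Δl = 48.98; W sinα = 175.6
Slice 6: Δl = 2.6/cos57.3° = 4.813 m; N'_6 = 135·cos57.3° = 72.9; c'Δl = 75.08; W sinα = 113.6
Σc'Δl = 296.5 kN/m; ΣN' = 1587.3 kN/m; ΣW sinα = 727.4 kN/m
Resisting = 296.5 + 1587.3·tan26.4° = 296.5 + 787.9 = 1084.4 kN/m
FS = 1084.4 / 727.4 = 1.491

FS = 1.49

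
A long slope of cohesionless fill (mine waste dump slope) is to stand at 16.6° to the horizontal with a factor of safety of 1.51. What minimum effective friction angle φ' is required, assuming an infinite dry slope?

φ' = 24.2°

FS = tanφ'/tanβ ⇒ tanφ' = FS · tanβ = 1.51 · tan16.6° = 0.4502
φ' = arctan(0.4502) = 24.23°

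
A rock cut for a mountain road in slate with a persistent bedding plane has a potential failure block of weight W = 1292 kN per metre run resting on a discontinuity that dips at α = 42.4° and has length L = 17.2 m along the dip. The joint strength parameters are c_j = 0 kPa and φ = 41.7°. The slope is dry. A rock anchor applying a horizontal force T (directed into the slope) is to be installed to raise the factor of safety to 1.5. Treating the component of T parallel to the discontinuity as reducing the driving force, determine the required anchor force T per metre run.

Resolving forces along and normal to the sliding plane, with the horizontal anchor force T adding T·sinα to the effective normal force and T·cosα acting up the plane against the driving force:
FS = [c_jL + (W cosα + T sinα) tanφ] / [W sinα − T cosα]
Without the anchor: N' = 954.1 kN/m, driving T_d = 871.2 kN/m, resisting R = 0·17.2 + 954.1·tan41.7° = 850.1 kN/m, FS = 0.98.
Setting FS = 1.5 and solving for T:
1.5·(871.2 − T cos42.4°) = 850.1 + T sin42.4°·tan41.7°
T·(sin42.4°·tan41.7° + 1.5·cos42.4°) = 1.5·871.2 − 850.1
T·(0.6743·0.8910 + 1.5·0.7385) = 1306.8 − 850.1 = 456.7
T·1.7085 = 456.7
T = 267.3 kN/m

T = 267 kN/m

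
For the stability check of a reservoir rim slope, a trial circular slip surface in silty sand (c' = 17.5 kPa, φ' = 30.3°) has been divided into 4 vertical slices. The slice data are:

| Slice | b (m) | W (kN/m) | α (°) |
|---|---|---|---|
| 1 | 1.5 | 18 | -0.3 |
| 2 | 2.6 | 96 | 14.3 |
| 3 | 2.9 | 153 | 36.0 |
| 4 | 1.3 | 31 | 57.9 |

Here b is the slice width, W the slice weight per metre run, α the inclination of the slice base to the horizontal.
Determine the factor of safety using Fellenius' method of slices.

Ordinary method of slices: FS = Σ[c'·Δl_i + (W_i cosα_i)·tanφ'] / Σ W_i sinα_i, with Δl_i = b_i / cosα_i.
Slice 1: Δl = 1.5/cos(-0.3°) = 1.500 m; N'_1 = 18·cos(-0.3°) = 18.0; c'Δl = 26.25; W sinα = -0.1
Slice 2: Δl = 2.6/cos14.3° = 2.683 m; N'_2 = 96·cos14.3° = 93.0; c'Δl = 46.95; W sinα = 23.7
Slice 3: Δl = 2.9/cos36.0° = 3.585 m; N'_3 = 153·cos36.0° = 123.8; c'Δl = 62.73; W sinα = 89.9
Slice 4: Δl = 1.3/cos57.9° = 2.446 m; N'_4 = 31·cos57.9° = 16.5; c'Δl = 42.81; W sinα = 26.3
Σc'Δl = 178.7 kN/m; ΣN' = 251.3 kN/m; ΣW sinα = 139.8 kN/m
Resisting = 178.7 + 251.3·tan30.3° = 178.7 + 146.8 = 325.6 kN/m
FS = 325.6 / 139.8 = 2.329

FS = 2.33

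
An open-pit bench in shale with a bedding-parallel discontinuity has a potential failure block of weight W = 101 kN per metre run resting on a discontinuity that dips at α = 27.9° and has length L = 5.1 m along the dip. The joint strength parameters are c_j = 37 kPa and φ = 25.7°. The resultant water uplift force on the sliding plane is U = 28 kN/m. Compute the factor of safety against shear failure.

Resolving the block weight along and normal to the plane and applying the Mohr–Coulomb strength on the joint:
N' = W cosα − U = 101·cos27.9° − 28 = 61.3 kN/m
Driving force T = W sinα = 101·sin27.9° = 47.3 kN/m
Resisting force R = c_j·L + N'·tanφ = 37·5.1 + 61.3·tan25.7° = 188.7 + 29.5 = 218.2 kN/m
FS = R / T = 218.2 / 47.3 = 4.617

FS = 4.62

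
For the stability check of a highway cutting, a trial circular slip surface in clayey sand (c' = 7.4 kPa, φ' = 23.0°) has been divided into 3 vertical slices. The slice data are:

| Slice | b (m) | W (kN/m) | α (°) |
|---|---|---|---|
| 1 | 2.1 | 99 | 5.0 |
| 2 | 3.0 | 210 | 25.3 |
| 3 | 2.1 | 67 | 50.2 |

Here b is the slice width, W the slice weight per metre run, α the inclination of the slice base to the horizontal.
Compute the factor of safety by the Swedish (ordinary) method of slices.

FS = 1.37

Ordinary method of slices: FS = Σ[c'·Δl_i + (W_i cosα_i)·tanφ'] / Σ W_i sinα_i, with Δl_i = b_i / cosα_i.
Slice 1: Δl = 2.1/cos5.0° = 2.108 m; N'_1 = 99·cos5.0° = 98.6; c'Δl = 15.60; W sinα = 8.6
Slice 2: Δl = 3.0/cos25.3° = 3.318 m; N'_2 = 210·cos25.3° = 189.9; c'Δl = 24.56; W sinα = 89.7
Slice 3: Δl = 2.1/cos50.2° = 3.281 m; N'_3 = 67·cos50.2° = 42.9; c'Δl = 24.28; W sinα = 51.5
Σc'Δl = 64.4 kN/m; ΣN' = 331.4 kN/m; ΣW sinα = 149.8 kN/m
Resisting = 64.4 + 331.4·tan23.0° = 64.4 + 140.7 = 205.1 kN/m
FS = 205.1 / 149.8 = 1.369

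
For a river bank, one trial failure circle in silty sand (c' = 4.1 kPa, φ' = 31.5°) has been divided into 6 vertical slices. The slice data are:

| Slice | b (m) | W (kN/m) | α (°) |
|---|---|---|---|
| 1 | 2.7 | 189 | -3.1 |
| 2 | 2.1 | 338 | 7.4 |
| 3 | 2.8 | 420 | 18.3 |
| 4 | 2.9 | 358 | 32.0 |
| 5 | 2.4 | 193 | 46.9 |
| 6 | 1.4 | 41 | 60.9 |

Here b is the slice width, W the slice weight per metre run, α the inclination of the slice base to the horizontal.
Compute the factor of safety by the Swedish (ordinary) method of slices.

FS = 1.72

Ordinary method of slices: FS = Σ[c'·Δl_i + (W_i cosα_i)·tanφ'] / Σ W_i sinα_i, with Δl_i = b_i / cosα_i.
Slice 1: Δl = 2.7/cos(-3.1°) = 2.704 m; N'_1 = 189·cos(-3.1°) = 188.7; c'Δl = 11.09; W sinα = -10.2
Slice 2: Δl = 2.1/cos7.4° = 2.118 m; N'_2 = 338·cos7.4° = 335.2; c'Δl = 8.68; W sinα = 43.5
Slice 3: Δl = 2.8/cos18.3° = 2.949 m; N'_3 = 420·cos18.3° = 398.8; c'Δl = 12.09; W sinα = 131.9
Slice 4: Δl = 2.9/cos32.0° = 3.420 m; N'_4 = 358·cos32.0° = 303.6; c'Δl = 14.02; W sinα = 189.7
Slice 5: Δl = 2.4/cos46.9° = 3.513 m; N'_5 = 193·cos46.9° = 131.9; c'Δl = 14.40; W sinα = 140.9
Slice 6: Δl = 1.4/cos60.9° = 2.879 m; N'_6 = 41·cos60.9° = 19.9; c'Δl = 11.80; W sinα = 35.8
Σc'Δl = 72.1 kN/m; ΣN' = 1378.1 kN/m; ΣW sinα = 531.6 kN/m
Resisting = 72.1 + 1378.1·tan31.5° = 72.1 + 844.5 = 916.6 kN/m
FS = 916.6 / 531.6 = 1.724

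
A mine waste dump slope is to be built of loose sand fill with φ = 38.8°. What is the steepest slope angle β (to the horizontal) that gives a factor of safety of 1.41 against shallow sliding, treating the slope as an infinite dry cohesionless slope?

β = 29.7°

For an infinite dry cohesionless slope FS = tanφ/tanβ, so tanβ = tanφ / FS.
tanβ = tan38.8° / 1.41 = 0.8040 / 1.41 = 0.5702
β = arctan(0.5702) = 29.69°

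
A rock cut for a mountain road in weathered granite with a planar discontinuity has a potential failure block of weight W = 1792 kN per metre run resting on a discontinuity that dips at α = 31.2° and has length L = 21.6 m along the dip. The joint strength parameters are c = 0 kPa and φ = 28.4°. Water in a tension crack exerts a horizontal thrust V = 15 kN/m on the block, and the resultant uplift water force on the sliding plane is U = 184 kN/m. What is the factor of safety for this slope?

FS = 0.77

Resolving the block weight along and normal to the plane and applying the Mohr–Coulomb strength on the joint:
N' = W cosα − U − V sinα = 1792·cos31.2° − 184 − 15·sin31.2° = 1341.0 kN/m
Driving force T = W sinα + V cosα = 1792·sin31.2° + 15·cos31.2° = 941.1 kN/m
Resisting force R = c·L + N'·tanφ = 0·21.6 + 1341.0·tan28.4° = 0.0 + 725.1 = 725.1 kN/m
FS = R / T = 725.1 / 941.1 = 0.770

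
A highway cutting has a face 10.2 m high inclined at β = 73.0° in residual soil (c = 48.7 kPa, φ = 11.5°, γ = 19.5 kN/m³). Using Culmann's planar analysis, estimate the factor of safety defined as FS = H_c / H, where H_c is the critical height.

H_c = (4c/γ) · sinβ cosφ / [1 − cos(β − φ)]
    = (4·48.7/19.5) · sin73.0°·cos11.5° / [1 − cos61.5°]
    = 9.990 · 0.9371 / 0.5228 = 17.90 m
FS = H_c / H = 17.90 / 10.2 = 1.755

FS = 1.76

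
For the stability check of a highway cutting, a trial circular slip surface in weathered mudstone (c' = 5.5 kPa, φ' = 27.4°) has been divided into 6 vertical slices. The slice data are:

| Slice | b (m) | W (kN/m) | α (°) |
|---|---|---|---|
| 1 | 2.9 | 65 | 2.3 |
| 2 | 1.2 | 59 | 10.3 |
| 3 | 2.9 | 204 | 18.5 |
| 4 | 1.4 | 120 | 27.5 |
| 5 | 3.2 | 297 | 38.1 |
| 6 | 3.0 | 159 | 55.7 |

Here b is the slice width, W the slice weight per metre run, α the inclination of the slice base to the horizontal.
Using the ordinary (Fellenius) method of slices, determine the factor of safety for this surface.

FS = 1.09

Ordinary method of slices: FS = Σ[c'·Δl_i + (W_i cosα_i)·tanφ'] / Σ W_i sinα_i, with Δl_i = b_i / cosα_i.
Slice 1: Δl = 2.9/cos2.3° = 2.902 m; N'_1 = 65·cos2.3° = 64.9; c'Δl = 15.96; W sinα = 2.6
Slice 2: Δl = 1.2/cos10.3° = 1.220 m; N'_2 = 59·cos10.3° = 58.0; c'Δl = 6.71; W sinα = 10.5
Slice 3: Δl = 2.9/cos18.5° = 3.058 m; N'_3 = 204·cos18.5° = 193.5; c'Δl = 16.82; W sinα = 64.7
Slice 4: Δl = 1.4/cos27.5° = 1.578 m; N'_4 = 120·cos27.5° = 106.4; c'Δl = 8.68; W sinα = 55.4
Slice 5: Δl = 3.2/cos38.1° = 4.066 m; N'_5 = 297·cos38.1° = 233.7; c'Δl = 22.37; W sinα = 183.3
Slice 6: Δl = 3.0/cos55.7° = 5.324 m; N'_6 = 159·cos55.7° = 89.6; c'Δl = 29.28; W sinα = 131.3
Σc'Δl = 99.8 kN/m; ΣN' = 746.2 kN/m; ΣW sinα = 447.9 kN/m
Resisting = 99.8 + 746.2·tan27.4° = 99.8 + 386.8 = 486.6 kN/m
FS = 486.6 / 447.9 = 1.086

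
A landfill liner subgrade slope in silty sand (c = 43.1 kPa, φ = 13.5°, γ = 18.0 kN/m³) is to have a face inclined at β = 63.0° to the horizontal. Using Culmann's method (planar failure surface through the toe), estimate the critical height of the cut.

H_c = 23.67 m

Culmann's analysis gives the critical failure plane at α_cr = (β + φ)/2 = (63.0 + 13.5)/2 = 38.2°, and the critical height
H_c = (4c/γ) · sinβ cosφ / [1 − cos(β − φ)]
    = (4·43.1/18.0) · sin63.0°·cos13.5° / [1 − cos(49.5°)]
    = 9.578 · 0.8910·0.9724 / [1 − 0.6494]
    = 9.578 · 0.8664 / 0.3506
    = 23.67 m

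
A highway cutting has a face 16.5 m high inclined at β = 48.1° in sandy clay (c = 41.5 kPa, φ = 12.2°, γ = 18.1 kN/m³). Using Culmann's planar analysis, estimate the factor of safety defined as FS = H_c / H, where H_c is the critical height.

FS = 2.13

H_c = (4c/γ) · sinβ cosφ / [1 − cos(β − φ)]
    = (4·41.5/18.1) · sin48.1°·cos12.2° / [1 − cos35.9°]
    = 9.171 · 0.7275 / 0.1900 = 35.12 m
FS = H_c / H = 35.12 / 16.5 = 2.129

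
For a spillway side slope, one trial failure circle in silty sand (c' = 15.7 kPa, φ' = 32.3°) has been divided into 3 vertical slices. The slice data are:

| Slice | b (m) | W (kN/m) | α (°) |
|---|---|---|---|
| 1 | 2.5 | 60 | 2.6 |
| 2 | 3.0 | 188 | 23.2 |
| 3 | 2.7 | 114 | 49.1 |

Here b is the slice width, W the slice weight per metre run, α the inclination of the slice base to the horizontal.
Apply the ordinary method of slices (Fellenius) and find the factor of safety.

FS = 2.15

Ordinary method of slices: FS = Σ[c'·Δl_i + (W_i cosα_i)·tanφ'] / Σ W_i sinα_i, with Δl_i = b_i / cosα_i.
Slice 1: Δl = 2.5/cos2.6° = 2.503 m; N'_1 = 60·cos2.6° = 59.9; c'Δl = 39.29; W sinα = 2.7
Slice 2: Δl = 3.0/cos23.2° = 3.264 m; N'_2 = 188·cos23.2° = 172.8; c'Δl = 51.24; W sinα = 74.1
Slice 3: Δl = 2.7/cos49.1° = 4.124 m; N'_3 = 114·cos49.1° = 74.6; c'Δl = 64.74; W sinα = 86.2
Σc'Δl = 155.3 kN/m; ΣN' = 307.4 kN/m; ΣW sinα = 163.0 kN/m
Resisting = 155.3 + 307.4·tan32.3° = 155.3 + 194.3 = 349.6 kN/m
FS = 349.6 / 163.0 = 2.145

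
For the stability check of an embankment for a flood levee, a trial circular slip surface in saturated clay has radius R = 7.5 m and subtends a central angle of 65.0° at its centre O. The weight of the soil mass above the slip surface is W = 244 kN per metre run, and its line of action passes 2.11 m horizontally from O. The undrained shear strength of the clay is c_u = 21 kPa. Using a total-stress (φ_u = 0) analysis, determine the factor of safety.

FS = 2.60

Taking moments about the centre O, the resisting moment is provided by the undrained shear strength acting along the arc:
Arc length L_a = R·θ = 7.5·(65.0°·π/180) = 7.5·1.1345 = 8.51 m
M_R = c_u·L_a·R = 21·8.51·7.5 = 1340.1 kN·m/m
M_D = W·d = 244·2.11 = 514.8 kN·m/m
FS = M_R / M_D = 1340.1 / 514.8 = 2.603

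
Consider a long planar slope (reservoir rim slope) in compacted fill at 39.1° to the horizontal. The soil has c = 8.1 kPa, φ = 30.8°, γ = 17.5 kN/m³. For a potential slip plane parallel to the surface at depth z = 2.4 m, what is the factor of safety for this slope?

For an infinite slope with a slip plane parallel to the surface (no pore pressure): FS = [c + γz cos²β tanφ] / [γz sinβ cosβ].
γz = 17.5·2.4 = 42.00 kN/m²
Numerator = 8.1 + 42.00·cos²39.1°·tan30.8° = 8.1 + 42.00·0.6022·0.5961 = 23.178 kPa
Denominator = 42.00·sin39.1°·cos39.1° = 42.00·0.6307·0.7760 = 20.556 kPa
FS = 23.178 / 20.556 = 1.128

FS = 1.13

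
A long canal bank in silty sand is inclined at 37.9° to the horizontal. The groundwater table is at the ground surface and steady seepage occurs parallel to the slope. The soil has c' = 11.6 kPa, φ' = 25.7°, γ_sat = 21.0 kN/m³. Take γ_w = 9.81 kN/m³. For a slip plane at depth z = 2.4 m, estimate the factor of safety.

With seepage parallel to the slope and the water table at the surface, the effective normal stress on the slip plane uses the buoyant unit weight γ' = γ_sat − γ_w while the driving shear stress uses γ_sat:
FS = [c' + γ' z cos²β tanφ'] / [γ_sat z sinβ cosβ]
γ' = 21.0 − 9.81 = 11.19 kN/m³
Numerator = 11.6 + 11.19·2.4·cos²37.9°·tan25.7° = 11.6 + 11.19·2.4·0.6227·0.4813 = 19.648 kPa
Denominator = 21.0·2.4·sin37.9°·cos37.9° = 21.0·2.4·0.6143·0.7891 = 24.430 kPa
FS = 19.648 / 24.430 = 0.804

FS = 0.80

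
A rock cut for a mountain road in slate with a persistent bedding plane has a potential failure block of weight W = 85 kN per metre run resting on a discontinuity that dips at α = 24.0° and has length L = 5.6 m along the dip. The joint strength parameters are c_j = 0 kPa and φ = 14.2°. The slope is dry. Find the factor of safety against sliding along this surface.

FS = 0.57

Resolving the block weight along and normal to the plane and applying the Mohr–Coulomb strength on the joint:
N' = W cosα = 85·cos24.0° = 77.7 kN/m
Driving force T = W sinα = 85·sin24.0° = 34.6 kN/m
Resisting force R = c_j·L + N'·tanφ = 0·5.6 + 77.7·tan14.2° = 0.0 + 19.6 = 19.6 kN/m
FS = R / T = 19.6 / 34.6 = 0.568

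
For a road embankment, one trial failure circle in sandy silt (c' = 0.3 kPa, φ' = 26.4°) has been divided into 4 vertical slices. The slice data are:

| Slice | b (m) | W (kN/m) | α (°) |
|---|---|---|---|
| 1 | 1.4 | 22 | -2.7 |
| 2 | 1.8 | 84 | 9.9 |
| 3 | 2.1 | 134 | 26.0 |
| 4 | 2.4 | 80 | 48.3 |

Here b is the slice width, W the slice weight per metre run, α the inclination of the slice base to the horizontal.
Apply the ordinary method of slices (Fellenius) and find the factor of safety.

Ordinary method of slices: FS = Σ[c'·Δl_i + (W_i cosα_i)·tanφ'] / Σ W_i sinα_i, with Δl_i = b_i / cosα_i.
Slice 1: Δl = 1.4/cos(-2.7°) = 1.402 m; N'_1 = 22·cos(-2.7°) = 22.0; c'Δl = 0.42; W sinα = -1.0
Slice 2: Δl = 1.8/cos9.9° = 1.827 m; N'_2 = 84·cos9.9° = 82.7; c'Δl = 0.55; W sinα = 14.4
Slice 3: Δl = 2.1/cos26.0° = 2.336 m; N'_3 = 134·cos26.0° = 120.4; c'Δl = 0.70; W sinα = 58.7
Slice 4: Δl = 2.4/cos48.3° = 3.608 m; N'_4 = 80·cos48.3° = 53.2; c'Δl = 1.08; W sinα = 59.7
Σc'Δl = 2.8 kN/m; ΣN' = 278.4 kN/m; ΣW sinα = 131.9 kN/m
Resisting = 2.8 + 278.4·tan26.4° = 2.8 + 138.2 = 140.9 kN/m
FS = 140.9 / 131.9 = 1.069

FS = 1.07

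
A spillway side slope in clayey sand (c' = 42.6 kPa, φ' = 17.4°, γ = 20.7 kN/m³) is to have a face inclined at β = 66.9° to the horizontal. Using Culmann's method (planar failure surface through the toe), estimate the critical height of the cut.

Culmann's analysis gives the critical failure plane at α_cr = (β + φ')/2 = (66.9 + 17.4)/2 = 42.2°, and the critical height
H_c = (4c'/γ) · sinβ cosφ' / [1 − cos(β − φ')]
    = (4·42.6/20.7) · sin66.9°·cos17.4° / [1 − cos(49.5°)]
    = 8.232 · 0.9198·0.9542 / [1 − 0.6494]
    = 8.232 · 0.8777 / 0.3506
    = 20.61 m

H_c = 20.61 m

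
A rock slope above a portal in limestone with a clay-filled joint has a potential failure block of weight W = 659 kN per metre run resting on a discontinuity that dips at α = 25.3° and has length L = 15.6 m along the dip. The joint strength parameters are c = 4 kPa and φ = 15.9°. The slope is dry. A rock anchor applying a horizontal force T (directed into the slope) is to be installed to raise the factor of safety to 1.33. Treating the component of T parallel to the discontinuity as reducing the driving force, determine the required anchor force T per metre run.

T = 108 kN/m

Resolving forces along and normal to the sliding plane, with the horizontal anchor force T adding T·sinα to the effective normal force and T·cosα acting up the plane against the driving force:
FS = [cL + (W cosα + T sinα) tanφ] / [W sinα − T cosα]
Without the anchor: N' = 595.8 kN/m, driving T_d = 281.6 kN/m, resisting R = 4·15.6 + 595.8·tan15.9° = 232.1 kN/m, FS = 0.82.
Setting FS = 1.33 and solving for T:
1.33·(281.6 − T cos25.3°) = 232.1 + T sin25.3°·tan15.9°
T·(sin25.3°·tan15.9° + 1.33·cos25.3°) = 1.33·281.6 − 232.1
T·(0.4274·0.2849 + 1.33·0.9041) = 374.6 − 232.1 = 142.5
T·1.3242 = 142.5
T = 107.6 kN/m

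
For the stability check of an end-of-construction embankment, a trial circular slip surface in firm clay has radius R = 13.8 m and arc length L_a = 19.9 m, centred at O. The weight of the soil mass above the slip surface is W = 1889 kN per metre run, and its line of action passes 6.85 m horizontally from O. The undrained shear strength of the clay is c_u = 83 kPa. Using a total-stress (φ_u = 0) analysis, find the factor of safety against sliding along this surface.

FS = 1.76

Taking moments about the centre O, the resisting moment is provided by the undrained shear strength acting along the arc:
M_R = c_u·L_a·R = 83·19.90·13.8 = 22793.5 kN·m/m
M_D = W·d = 1889·6.85 = 12939.6 kN·m/m
FS = M_R / M_D = 22793.5 / 12939.6 = 1.762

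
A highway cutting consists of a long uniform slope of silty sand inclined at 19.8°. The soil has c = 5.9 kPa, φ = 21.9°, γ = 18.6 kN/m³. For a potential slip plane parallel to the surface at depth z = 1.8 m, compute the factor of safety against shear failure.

For an infinite slope with a slip plane parallel to the surface (no pore pressure): FS = [c + γz cos²β tanφ] / [γz sinβ cosβ].
γz = 18.6·1.8 = 33.48 kN/m²
Numerator = 5.9 + 33.48·cos²19.8°·tan21.9° = 5.9 + 33.48·0.8853·0.4020 = 17.815 kPa
Denominator = 33.48·sin19.8°·cos19.8° = 33.48·0.3387·0.9409 = 10.670 kPa
FS = 17.815 / 10.670 = 1.670

FS = 1.67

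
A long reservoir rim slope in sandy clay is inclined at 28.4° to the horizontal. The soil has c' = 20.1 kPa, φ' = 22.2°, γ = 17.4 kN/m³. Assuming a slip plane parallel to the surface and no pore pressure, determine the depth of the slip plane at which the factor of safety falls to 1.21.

z = 6.06 m

Setting FS = 1.21 in FS = [c' + γz cos²β tanφ'] / [γz sinβ cosβ] and solving for z:
z = c' / [γ cosβ (FS·sinβ − cosβ·tanφ')]
  = 20.1 / [17.4·cos28.4°·(1.21·sin28.4° − cos28.4°·tan22.2°)]
  = 20.1 / [17.4·0.8796·(1.21·0.4756 − 0.8796·0.4081)]
  = 20.1 / 3.3141 = 6.065 m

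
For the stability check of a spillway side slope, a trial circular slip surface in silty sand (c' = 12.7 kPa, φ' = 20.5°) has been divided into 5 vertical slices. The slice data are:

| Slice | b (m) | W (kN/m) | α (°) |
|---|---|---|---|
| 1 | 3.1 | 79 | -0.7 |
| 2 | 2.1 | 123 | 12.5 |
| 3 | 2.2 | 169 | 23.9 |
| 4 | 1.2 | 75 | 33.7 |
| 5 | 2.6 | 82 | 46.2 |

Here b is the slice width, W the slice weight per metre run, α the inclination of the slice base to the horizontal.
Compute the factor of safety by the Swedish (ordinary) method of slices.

FS = 1.74

Ordinary method of slices: FS = Σ[c'·Δl_i + (W_i cosα_i)·tanφ'] / Σ W_i sinα_i, with Δl_i = b_i / cosα_i.
Slice 1: Δl = 3.1/cos(-0.7°) = 3.100 m; N'_1 = 79·cos(-0.7°) = 79.0; c'Δl = 39.37; W sinα = -1.0
Slice 2: Δl = 2.1/cos12.5° = 2.151 m; N'_2 = 123·cos12.5° = 120.1; c'Δl = 27.32; W sinα = 26.6
Slice 3: Δl = 2.2/cos23.9° = 2.406 m; N'_3 = 169·cos23.9° = 154.5; c'Δl = 30.56; W sinα = 68.5
Slice 4: Δl = 1.2/cos33.7° = 1.442 m; N'_4 = 75·cos33.7° = 62.4; c'Δl = 18.32; W sinα = 41.6
Slice 5: Δl = 2.6/cos46.2° = 3.756 m; N'_5 = 82·cos46.2° = 56.8; c'Δl = 47.71; W sinα = 59.2
Σc'Δl = 163.3 kN/m; ΣN' = 472.7 kN/m; ΣW sinα = 194.9 kN/m
Resisting = 163.3 + 472.7·tan20.5° = 163.3 + 176.8 = 340.0 kN/m
FS = 340.0 / 194.9 = 1.744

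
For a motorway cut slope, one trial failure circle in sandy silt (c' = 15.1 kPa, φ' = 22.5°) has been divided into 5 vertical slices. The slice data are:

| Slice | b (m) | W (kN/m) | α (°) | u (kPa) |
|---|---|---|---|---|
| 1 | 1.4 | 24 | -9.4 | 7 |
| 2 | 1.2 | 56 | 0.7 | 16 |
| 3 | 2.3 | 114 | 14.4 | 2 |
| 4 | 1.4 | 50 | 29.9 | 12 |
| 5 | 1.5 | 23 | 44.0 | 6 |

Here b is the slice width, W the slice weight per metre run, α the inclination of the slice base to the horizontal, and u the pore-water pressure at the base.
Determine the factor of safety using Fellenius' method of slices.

Ordinary method of slices: FS = Σ[c'·Δl_i + (W_i cosα_i − u_i·Δl_i)·tanφ'] / Σ W_i sinα_i, with Δl_i = b_i / cosα_i.
Slice 1: Δl = 1.4/cos(-9.4°) = 1.419 m; N'_1 = 24·cos(-9.4°) − 7·1.419 = 13.7; c'Δl = 21.43; W sinα = -3.9
Slice 2: Δl = 1.2/cos0.7° = 1.200 m; N'_2 = 56·cos0.7° − 16·1.200 = 36.8; c'Δl = 18.12; W sinα = 0.7
Slice 3: Δl = 2.3/cos14.4° = 2.375 m; N'_3 = 114·cos14.4° − 2·2.375 = 105.7; c'Δl = 35.86; W sinα = 28.4
Slice 4: Δl = 1.4/cos29.9° = 1.615 m; N'_4 = 50·cos29.9° − 12·1.615 = 24.0; c'Δl = 24.39; W sinα = 24.9
Slice 5: Δl = 1.5/cos44.0° = 2.085 m; N'_5 = 23·cos44.0° − 6·2.085 = 4.0; c'Δl = 31.49; W sinα = 16.0
Σc'Δl = 131.3 kN/m; ΣN' = 184.2 kN/m; ΣW sinα = 66.0 kN/m
Resisting = 131.3 + 184.2·tan22.5° = 131.3 + 76.3 = 207.6 kN/m
FS = 207.6 / 66.0 = 3.144

FS = 3.14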